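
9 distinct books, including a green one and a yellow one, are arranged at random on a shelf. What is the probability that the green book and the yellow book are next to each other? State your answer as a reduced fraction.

2/9

There are 9! = 362880 arrangements.
Treat the green book and the yellow book as a block: 8! arrangements of the blocks × 2 orders within the block = 2·40320 = 80640.
Probability = 80640/362880 = 2/9.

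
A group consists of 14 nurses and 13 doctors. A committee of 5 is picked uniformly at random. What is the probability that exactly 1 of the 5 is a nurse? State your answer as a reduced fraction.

77/621

The sample space is all 5-subsets of the 27: C(27,5) = 80730.
Selections with exactly 1 nurse: choose 1 of the 14 nurses and 4 of the 13 doctors, C(14,1)·C(13,4) = 14·715 = 10010.
Probability = 10010/80730 = 77/621.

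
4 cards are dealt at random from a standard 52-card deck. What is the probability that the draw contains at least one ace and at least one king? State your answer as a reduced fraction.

There are C(52,4) = 270725 possible draws.
By inclusion-exclusion on the complements, draws missing all aces or all kings: C(48,4) + C(48,4) − C(44,4) = 194580 + 194580 − 135751 = 253409.
So draws with at least one of each: 270725 − 253409 = 17316, probability 17316/270725 = 1332/20825.

1332/20825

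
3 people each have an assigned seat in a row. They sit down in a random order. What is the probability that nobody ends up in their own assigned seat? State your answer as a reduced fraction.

1/3

There are 3! = 6 seatings.
By inclusion-exclusion, seatings with no fixed points: C(3,0)·3! − C(3,1)·2! + C(3,2)·1! − C(3,3)·0! = 2.
Probability = 2/6 = 1/3.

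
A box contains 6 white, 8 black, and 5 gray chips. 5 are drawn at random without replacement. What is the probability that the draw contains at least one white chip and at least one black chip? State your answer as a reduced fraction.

There are C(19,5) = 11628 possible draws.
By inclusion-exclusion on the complements, draws missing all white or all black: C(13,5) + C(11,5) − C(5,5) = 1287 + 462 − 1 = 1748.
So draws with at least one of each: 11628 − 1748 = 9880, probability 9880/11628 = 130/153.

130/153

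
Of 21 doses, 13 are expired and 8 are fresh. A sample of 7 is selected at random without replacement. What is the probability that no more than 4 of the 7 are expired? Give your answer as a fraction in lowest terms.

Total selections: C(21,7) = 116280.
Favorable selections (no more than 4 expired): C(13,0)·C(8,7) + C(13,1)·C(8,6) + C(13,2)·C(8,5) + C(13,3)·C(8,4) + C(13,4)·C(8,3) = 8 + 364 + 4368 + 20020 + 40040 = 64800.
Probability = 64800/116280 = 180/323.

180/323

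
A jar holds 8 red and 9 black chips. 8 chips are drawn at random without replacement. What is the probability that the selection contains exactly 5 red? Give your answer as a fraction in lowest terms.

2352/12155

There are C(17,8) = 24310 ways to choose 8 from 17.
Selections with exactly 5 red: choose 5 of the 8 red and 3 of the 9 black, C(8,5)·C(9,3) = 56·84 = 4704.
Probability = 4704/24310 = 2352/12155.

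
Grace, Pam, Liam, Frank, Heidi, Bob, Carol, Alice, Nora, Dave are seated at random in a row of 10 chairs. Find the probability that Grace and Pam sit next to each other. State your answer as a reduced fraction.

There are 10! = 3628800 arrangements.
Treat Grace and Pam as a block: 9! arrangements of the blocks × 2 orders within the block = 2·362880 = 725760.
Probability = 725760/3628800 = 1/5.

1/5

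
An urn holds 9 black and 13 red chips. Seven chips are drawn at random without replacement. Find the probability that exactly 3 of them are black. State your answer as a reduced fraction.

Total number of selections: C(22,7) = 170544.
Selections with exactly 3 black: choose 3 of the 9 black and 4 of the 13 red, C(9,3)·C(13,4) = 84·715 = 60060.
Probability = 60060/170544 = 455/1292.

455/1292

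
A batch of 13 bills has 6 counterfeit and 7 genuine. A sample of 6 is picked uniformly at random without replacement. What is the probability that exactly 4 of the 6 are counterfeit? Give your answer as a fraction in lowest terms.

Total number of selections: C(13,6) = 1716.
Selections with exactly 4 counterfeit: choose 4 of the 6 counterfeit and 2 of the 7 genuine, C(6,4)·C(7,2) = 15·21 = 315.
Probability = 315/1716 = 105/572.

105/572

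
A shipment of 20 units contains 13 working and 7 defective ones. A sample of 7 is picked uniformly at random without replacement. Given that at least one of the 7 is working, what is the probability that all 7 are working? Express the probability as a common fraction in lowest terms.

Work in counts. Selections with at least one working: C(20,7) − C(7,7) = 77520 − 1 = 77519.
Of those, selections where all 7 are working: C(13,7) = 1716.
Conditional probability = 1716/77519 = 132/5963.

132/5963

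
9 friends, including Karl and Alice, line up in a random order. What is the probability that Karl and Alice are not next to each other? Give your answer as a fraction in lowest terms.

7/9

There are 9! = 362880 arrangements.
Arrangements with Karl and Alice adjacent: 2·8! = 80640.
So not adjacent: 362880 − 80640 = 282240, probability 282240/362880 = 7/9.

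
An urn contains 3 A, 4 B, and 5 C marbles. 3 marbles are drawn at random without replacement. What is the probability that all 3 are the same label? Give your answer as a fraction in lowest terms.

There are C(12,3) = 220 ways to draw 3 marbles.
All same label: C(3,3) + C(4,3) + C(5,3) = 1 + 4 + 10 = 15.
Probability = 15/220 = 3/44.

3/44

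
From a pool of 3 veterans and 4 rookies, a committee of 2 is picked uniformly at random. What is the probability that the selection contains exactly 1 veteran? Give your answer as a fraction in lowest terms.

There are C(7,2) = 21 ways to choose 2 from 7.
Selections with exactly 1 veteran: choose 1 of the 3 veterans and 1 of the 4 rookies, C(3,1)·C(4,1) = 3·4 = 12.
Probability = 12/21 = 4/7.

4/7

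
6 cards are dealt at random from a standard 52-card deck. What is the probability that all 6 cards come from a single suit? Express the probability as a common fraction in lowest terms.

66/195755

There are C(52,6) = 20358520 possible 6-card hands.
Hands of one suit: 4 suits × C(13,6) = 4·1716 = 6864.
Probability = 6864/20358520 = 66/195755.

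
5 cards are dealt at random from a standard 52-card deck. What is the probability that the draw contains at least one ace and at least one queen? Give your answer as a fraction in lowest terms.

6509/64974

There are C(52,5) = 2598960 possible draws.
By inclusion-exclusion on the complements, draws missing all aces or all queens: C(48,5) + C(48,5) − C(44,5) = 1712304 + 1712304 − 1086008 = 2338600.
So draws with at least one of each: 2598960 − 2338600 = 260360, probability 260360/2598960 = 6509/64974.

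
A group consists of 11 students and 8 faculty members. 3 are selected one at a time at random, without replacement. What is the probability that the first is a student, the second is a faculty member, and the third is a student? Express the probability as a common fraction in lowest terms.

440/2907

Multiply the conditional probabilities at each draw: 11/19 · 8/18 · 10/17 = 880/5814 = 440/2907.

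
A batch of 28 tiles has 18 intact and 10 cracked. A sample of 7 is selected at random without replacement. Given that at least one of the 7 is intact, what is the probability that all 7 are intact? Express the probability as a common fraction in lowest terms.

663/24665

Work in counts. Selections with at least one intact: C(28,7) − C(10,7) = 1184040 − 120 = 1183920.
Of those, selections where all 7 are intact: C(18,7) = 31824.
Conditional probability = 31824/1183920 = 663/24665.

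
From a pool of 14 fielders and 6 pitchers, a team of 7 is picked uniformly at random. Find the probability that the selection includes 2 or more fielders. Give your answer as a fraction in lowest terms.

Total selections: C(20,7) = 77520.
Favorable selections (2 or more fielders): C(14,2)·C(6,5) + C(14,3)·C(6,4) + C(14,4)·C(6,3) + C(14,5)·C(6,2) + C(14,6)·C(6,1) + C(14,7)·C(6,0) = 546 + 5460 + 20020 + 30030 + 18018 + 3432 = 77506.
Probability = 77506/77520 = 38753/38760.

38753/38760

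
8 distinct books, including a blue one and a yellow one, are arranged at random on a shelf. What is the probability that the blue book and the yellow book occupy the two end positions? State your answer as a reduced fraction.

1/28

There are 8! = 40320 arrangements.
Place the blue book and the yellow book at the ends in 2 ways, arrange the remaining 6 in 6! = 720 ways: 2·720 = 1440.
Probability = 1440/40320 = 1/28.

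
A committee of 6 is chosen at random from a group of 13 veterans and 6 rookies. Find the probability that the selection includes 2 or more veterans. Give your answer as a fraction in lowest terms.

27053/27132

There are C(19,6) = 27132 ways to choose the 6.
Count the complement (fewer than 2 veterans): C(13,0)·C(6,6) + C(13,1)·C(6,5) = 1 + 78 = 79.
Probability = 1 − 79/27132 = 27053/27132.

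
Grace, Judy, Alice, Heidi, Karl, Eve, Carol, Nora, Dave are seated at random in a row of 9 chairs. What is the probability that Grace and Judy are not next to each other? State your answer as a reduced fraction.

7/9

There are 9! = 362880 arrangements.
Arrangements with Grace and Judy adjacent: 2·8! = 80640.
So not adjacent: 362880 − 80640 = 282240, probability 282240/362880 = 7/9.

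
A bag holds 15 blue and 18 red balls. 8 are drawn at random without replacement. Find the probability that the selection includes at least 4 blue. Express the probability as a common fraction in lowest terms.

32117/59334

There are C(33,8) = 13884156 ways to choose the 8.
Count the complement (fewer than 4 blue): C(15,0)·C(18,8) + C(15,1)·C(18,7) + C(15,2)·C(18,6) + C(15,3)·C(18,5) = 43758 + 477360 + 1949220 + 3898440 = 6368778.
Probability = 1 − 6368778/13884156 = 7515378/13884156 = 32117/59334.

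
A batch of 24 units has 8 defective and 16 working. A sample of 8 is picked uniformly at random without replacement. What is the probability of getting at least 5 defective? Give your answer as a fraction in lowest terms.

34849/735471

There are C(24,8) = 735471 ways to choose the 8.
Favorable selections (at least 5 defective): C(8,5)·C(16,3) + C(8,6)·C(16,2) + C(8,7)·C(16,1) + C(8,8)·C(16,0) = 31360 + 3360 + 128 + 1 = 34849.
Probability = 34849/735471.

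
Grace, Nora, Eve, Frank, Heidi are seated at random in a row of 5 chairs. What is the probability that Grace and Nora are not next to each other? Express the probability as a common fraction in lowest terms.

There are 5! = 120 arrangements.
Arrangements with Grace and Nora adjacent: 2·4! = 48.
So not adjacent: 120 − 48 = 72, probability 72/120 = 3/5.

3/5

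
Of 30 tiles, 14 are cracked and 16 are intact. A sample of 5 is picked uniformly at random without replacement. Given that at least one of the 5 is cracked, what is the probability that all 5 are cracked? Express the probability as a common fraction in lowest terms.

1/69

Work in counts. Selections with at least one cracked: C(30,5) − C(16,5) = 142506 − 4368 = 138138.
Of those, selections where all 5 are cracked: C(14,5) = 2002.
Conditional probability = 2002/138138 = 1/69.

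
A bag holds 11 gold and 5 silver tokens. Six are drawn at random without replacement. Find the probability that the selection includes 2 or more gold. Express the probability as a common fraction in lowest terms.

727/728

Total selections: C(16,6) = 8008.
The complement is exactly 1 gold: C(11,1)·C(5,5) = 11.
Probability = 1 − 11/8008 = 7997/8008 = 727/728.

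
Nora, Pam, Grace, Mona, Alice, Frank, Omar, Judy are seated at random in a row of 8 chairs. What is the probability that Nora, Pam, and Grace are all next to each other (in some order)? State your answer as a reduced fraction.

3/28

There are 8! = 40320 arrangements.
Treat the three as one block: 6! placements × 3! orders within the block = 720·6 = 4320.
Probability = 4320/40320 = 3/28.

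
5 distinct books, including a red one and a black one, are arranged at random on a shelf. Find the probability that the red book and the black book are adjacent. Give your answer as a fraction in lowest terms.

There are 5! = 120 arrangements.
Treat the red book and the black book as a block: 4! arrangements of the blocks × 2 orders within the block = 2·24 = 48.
Probability = 48/120 = 2/5.

2/5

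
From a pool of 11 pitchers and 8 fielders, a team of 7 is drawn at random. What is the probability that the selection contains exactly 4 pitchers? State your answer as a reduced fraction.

1540/4199

There are C(19,7) = 50388 ways to choose 7 from 19.
Selections with exactly 4 pitchers: choose 4 of the 11 pitchers and 3 of the 8 fielders, C(11,4)·C(8,3) = 330·56 = 18480.
Probability = 18480/50388 = 1540/4199.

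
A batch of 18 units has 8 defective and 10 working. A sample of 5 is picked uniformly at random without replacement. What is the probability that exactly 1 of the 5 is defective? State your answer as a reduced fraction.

10/51

Total number of selections: C(18,5) = 8568.
Selections with exactly 1 defective: choose 1 of the 8 defective and 4 of the 10 working, C(8,1)·C(10,4) = 8·210 = 1680.
Probability = 1680/8568 = 10/51.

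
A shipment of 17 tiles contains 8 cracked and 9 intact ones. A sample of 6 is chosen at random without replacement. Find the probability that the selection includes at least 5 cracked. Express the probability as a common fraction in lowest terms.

19/442

Total selections: C(17,6) = 12376.
Favorable selections (at least 5 cracked): C(8,5)·C(9,1) + C(8,6)·C(9,0) = 504 + 28 = 532.
Probability = 532/12376 = 19/442.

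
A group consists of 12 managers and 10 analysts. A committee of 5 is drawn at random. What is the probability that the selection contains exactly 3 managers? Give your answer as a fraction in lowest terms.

50/133

Total number of selections: C(22,5) = 26334.
Selections with exactly 3 managers: choose 3 of the 12 managers and 2 of the 10 analysts, C(12,3)·C(10,2) = 220·45 = 9900.
Probability = 9900/26334 = 50/133.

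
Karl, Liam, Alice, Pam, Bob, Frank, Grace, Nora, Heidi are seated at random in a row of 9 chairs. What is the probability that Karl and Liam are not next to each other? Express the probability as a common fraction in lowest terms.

7/9

There are 9! = 362880 arrangements.
Arrangements with Karl and Liam adjacent: 2·8! = 80640.
So not adjacent: 362880 − 80640 = 282240, probability 282240/362880 = 7/9.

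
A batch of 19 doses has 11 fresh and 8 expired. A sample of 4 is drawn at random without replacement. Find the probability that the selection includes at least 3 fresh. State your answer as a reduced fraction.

There are C(19,4) = 3876 ways to choose the 4.
Favorable selections (at least 3 fresh): C(11,3)·C(8,1) + C(11,4)·C(8,0) = 1320 + 330 = 1650.
Probability = 1650/3876 = 275/646.

275/646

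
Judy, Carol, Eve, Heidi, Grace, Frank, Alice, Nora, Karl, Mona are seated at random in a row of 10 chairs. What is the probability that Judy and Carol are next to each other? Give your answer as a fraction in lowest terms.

There are 10! = 3628800 arrangements.
Treat Judy and Carol as a block: 9! arrangements of the blocks × 2 orders within the block = 2·362880 = 725760.
Probability = 725760/3628800 = 1/5.

1/5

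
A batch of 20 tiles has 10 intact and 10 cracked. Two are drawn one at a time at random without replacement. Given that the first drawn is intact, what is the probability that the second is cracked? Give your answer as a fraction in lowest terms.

After removing one intact, 19 remain: 9 intact and 10 cracked.
So the probability the next is cracked is 10/19.

10/19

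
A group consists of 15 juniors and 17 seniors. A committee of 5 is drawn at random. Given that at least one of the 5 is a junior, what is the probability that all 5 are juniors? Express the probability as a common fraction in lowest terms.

429/27884

Work in counts. Selections with at least one junior: C(32,5) − C(17,5) = 201376 − 6188 = 195188.
Of those, selections where all 5 are juniors: C(15,5) = 3003.
Conditional probability = 3003/195188 = 429/27884.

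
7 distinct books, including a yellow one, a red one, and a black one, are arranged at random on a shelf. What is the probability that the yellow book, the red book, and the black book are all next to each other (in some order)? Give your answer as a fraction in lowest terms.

1/7

There are 7! = 5040 arrangements.
Treat the three as one block: 5! placements × 3! orders within the block = 120·6 = 720.
Probability = 720/5040 = 1/7.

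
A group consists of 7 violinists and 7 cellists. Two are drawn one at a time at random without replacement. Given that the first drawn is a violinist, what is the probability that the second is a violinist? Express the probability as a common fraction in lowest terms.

6/13

After removing one violinist, 13 remain: 6 violinists and 7 cellists.
So the probability the next is a violinist is 6/13.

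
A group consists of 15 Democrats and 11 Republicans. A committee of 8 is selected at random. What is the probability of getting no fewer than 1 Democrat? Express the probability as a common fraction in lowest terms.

28402/28405

There are C(26,8) = 1562275 ways to choose the 8.
The complement is all 8 are Republicans: C(11,8) = 165.
Probability = 1 − 165/1562275 = 1562110/1562275 = 28402/28405.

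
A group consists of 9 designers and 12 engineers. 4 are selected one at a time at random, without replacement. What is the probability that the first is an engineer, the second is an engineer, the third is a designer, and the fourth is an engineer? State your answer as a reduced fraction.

11/133

Multiply the conditional probabilities at each draw: 12/21 · 11/20 · 9/19 · 10/18 = 11880/143640 = 11/133.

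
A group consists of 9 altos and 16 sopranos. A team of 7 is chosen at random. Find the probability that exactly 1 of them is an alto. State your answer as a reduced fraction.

1638/10925

The sample space is all 7-subsets of the 25: C(25,7) = 480700.
Selections with exactly 1 alto: choose 1 of the 9 altos and 6 of the 16 sopranos, C(9,1)·C(16,6) = 9·8008 = 72072.
Probability = 72072/480700 = 1638/10925.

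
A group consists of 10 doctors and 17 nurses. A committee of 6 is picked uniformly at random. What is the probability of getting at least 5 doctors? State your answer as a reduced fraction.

Total selections: C(27,6) = 296010.
Favorable selections (at least 5 doctors): C(10,5)·C(17,1) + C(10,6)·C(17,0) = 4284 + 210 = 4494.
Probability = 4494/296010 = 749/49335.

749/49335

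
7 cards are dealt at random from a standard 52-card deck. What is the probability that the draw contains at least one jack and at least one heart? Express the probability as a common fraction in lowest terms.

53122231/133784560

There are C(52,7) = 133784560 possible draws.
By inclusion-exclusion on the complements, draws missing all jacks or all hearts: C(48,7) + C(39,7) − C(36,7) = 73629072 + 15380937 − 8347680 = 80662329.
So draws with at least one of each: 133784560 − 80662329 = 53122231, probability 53122231/133784560.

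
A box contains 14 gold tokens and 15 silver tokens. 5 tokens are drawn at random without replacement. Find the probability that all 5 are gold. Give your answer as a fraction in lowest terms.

There are C(29,5) = 118755 possible selections.
Selections with all gold: C(14,5) = 2002.
Probability = 2002/118755 = 22/1305.

22/1305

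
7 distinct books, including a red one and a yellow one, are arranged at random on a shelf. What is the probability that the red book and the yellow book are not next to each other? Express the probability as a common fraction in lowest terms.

5/7

There are 7! = 5040 arrangements.
Arrangements with the red book and the yellow book adjacent: 2·6! = 1440.
So not adjacent: 5040 − 1440 = 3600, probability 3600/5040 = 5/7.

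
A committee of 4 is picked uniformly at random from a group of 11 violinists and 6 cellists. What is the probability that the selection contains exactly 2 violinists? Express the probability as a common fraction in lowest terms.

165/476

The sample space is all 4-subsets of the 17: C(17,4) = 2380.
Selections with exactly 2 violinists: choose 2 of the 11 violinists and 2 of the 6 cellists, C(11,2)·C(6,2) = 55·15 = 825.
Probability = 825/2380 = 165/476.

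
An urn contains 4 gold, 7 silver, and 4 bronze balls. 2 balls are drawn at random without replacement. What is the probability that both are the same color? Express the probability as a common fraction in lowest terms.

11/35

There are C(15,2) = 105 ways to draw 2 balls.
All same color: C(4,2) + C(7,2) + C(4,2) = 6 + 21 + 6 = 33.
Probability = 33/105 = 11/35.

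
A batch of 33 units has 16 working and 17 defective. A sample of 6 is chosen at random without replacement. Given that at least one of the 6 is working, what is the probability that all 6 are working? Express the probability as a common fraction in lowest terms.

Work in counts. Selections with at least one working: C(33,6) − C(17,6) = 1107568 − 12376 = 1095192.
Of those, selections where all 6 are working: C(16,6) = 8008.
Conditional probability = 8008/1095192 = 143/19557.

143/19557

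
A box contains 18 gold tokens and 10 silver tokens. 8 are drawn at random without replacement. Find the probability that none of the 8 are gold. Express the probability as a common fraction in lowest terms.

1/69069

There are C(28,8) = 3108105 possible selections.
Selections with no gold (all silver): C(10,8) = 45.
Probability = 45/3108105 = 1/69069.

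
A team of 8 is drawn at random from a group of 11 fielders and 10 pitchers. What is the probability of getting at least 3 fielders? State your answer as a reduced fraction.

There are C(21,8) = 203490 ways to choose the 8.
Count the complement (fewer than 3 fielders): C(11,0)·C(10,8) + C(11,1)·C(10,7) + C(11,2)·C(10,6) = 45 + 1320 + 11550 = 12915.
Probability = 1 − 12915/203490 = 190575/203490 = 605/646.

605/646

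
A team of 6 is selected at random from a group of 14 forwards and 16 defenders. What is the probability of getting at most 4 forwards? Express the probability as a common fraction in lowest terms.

There are C(30,6) = 593775 ways to choose the 6.
Count the complement (more than 4 forwards): C(14,5)·C(16,1) + C(14,6)·C(16,0) = 32032 + 3003 = 35035.
Probability = 1 − 35035/593775 = 558740/593775 = 1228/1305.

1228/1305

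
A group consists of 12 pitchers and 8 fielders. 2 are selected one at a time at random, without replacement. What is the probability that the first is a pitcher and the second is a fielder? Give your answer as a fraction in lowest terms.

24/95

Multiply the conditional probabilities at each draw: 12/20 · 8/19 = 96/380 = 24/95.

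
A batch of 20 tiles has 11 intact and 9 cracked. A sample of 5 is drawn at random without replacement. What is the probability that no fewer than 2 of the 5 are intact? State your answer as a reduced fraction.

583/646

There are C(20,5) = 15504 ways to choose the 5.
Count the complement (fewer than 2 intact): C(11,0)·C(9,5) + C(11,1)·C(9,4) = 126 + 1386 = 1512.
Probability = 1 − 1512/15504 = 13992/15504 = 583/646.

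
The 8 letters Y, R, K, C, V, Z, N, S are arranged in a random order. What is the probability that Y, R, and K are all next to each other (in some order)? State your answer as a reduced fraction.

3/28

There are 8! = 40320 arrangements.
Treat the three as one block: 6! placements × 3! orders within the block = 720·6 = 4320.
Probability = 4320/40320 = 3/28.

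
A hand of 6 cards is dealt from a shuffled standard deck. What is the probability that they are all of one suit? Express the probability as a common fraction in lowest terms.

There are C(52,6) = 20358520 possible 6-card hands.
Hands of one suit: 4 suits × C(13,6) = 4·1716 = 6864.
Probability = 6864/20358520 = 66/195755.

66/195755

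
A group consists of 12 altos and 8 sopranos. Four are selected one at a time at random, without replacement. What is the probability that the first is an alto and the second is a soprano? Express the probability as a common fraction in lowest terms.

Multiply the conditional probabilities at each draw: 12/20 · 8/19 = 96/380 = 24/95.

24/95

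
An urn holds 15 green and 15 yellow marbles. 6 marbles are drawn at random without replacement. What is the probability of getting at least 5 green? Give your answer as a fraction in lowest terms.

22/261

There are C(30,6) = 593775 ways to choose the 6.
Favorable selections (at least 5 green): C(15,5)·C(15,1) + C(15,6)·C(15,0) = 45045 + 5005 = 50050.
Probability = 50050/593775 = 22/261.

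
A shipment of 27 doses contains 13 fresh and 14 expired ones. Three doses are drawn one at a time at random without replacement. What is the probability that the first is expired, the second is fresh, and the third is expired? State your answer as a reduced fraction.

91/675

Multiply the conditional probabilities at each draw: 14/27 · 13/26 · 13/25 = 2366/17550 = 91/675.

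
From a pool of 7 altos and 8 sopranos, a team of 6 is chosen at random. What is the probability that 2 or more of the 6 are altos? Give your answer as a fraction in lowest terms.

131/143

There are C(15,6) = 5005 ways to choose the 6.
Favorable selections (2 or more altos): C(7,2)·C(8,4) + C(7,3)·C(8,3) + C(7,4)·C(8,2) + C(7,5)·C(8,1) + C(7,6)·C(8,0) = 1470 + 1960 + 980 + 168 + 7 = 4585.
Probability = 4585/5005 = 131/143.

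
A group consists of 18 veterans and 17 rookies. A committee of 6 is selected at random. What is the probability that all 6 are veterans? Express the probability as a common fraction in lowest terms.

There are C(35,6) = 1623160 possible selections.
Selections with all veterans: C(18,6) = 18564.
Probability = 18564/1623160 = 39/3410.

39/3410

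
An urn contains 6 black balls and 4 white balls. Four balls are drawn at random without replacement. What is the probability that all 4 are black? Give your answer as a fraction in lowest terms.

1/14

There are C(10,4) = 210 possible selections.
Selections with all black: C(6,4) = 15.
Probability = 15/210 = 1/14.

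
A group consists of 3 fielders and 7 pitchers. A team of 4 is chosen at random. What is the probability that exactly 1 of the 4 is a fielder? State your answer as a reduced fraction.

The sample space is all 4-subsets of the 10: C(10,4) = 210.
Selections with exactly 1 fielder: choose 1 of the 3 fielders and 3 of the 7 pitchers, C(3,1)·C(7,3) = 3·35 = 105.
Probability = 105/210 = 1/2.

1/2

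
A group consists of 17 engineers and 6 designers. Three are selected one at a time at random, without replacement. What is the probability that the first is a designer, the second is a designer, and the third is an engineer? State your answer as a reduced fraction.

Multiply the conditional probabilities at each draw: 6/23 · 5/22 · 17/21 = 510/10626 = 85/1771.

85/1771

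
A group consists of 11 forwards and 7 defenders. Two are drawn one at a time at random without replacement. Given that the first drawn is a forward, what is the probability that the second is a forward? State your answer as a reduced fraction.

After removing one forward, 17 remain: 10 forwards and 7 defenders.
So the probability the next is a forward is 10/17.

10/17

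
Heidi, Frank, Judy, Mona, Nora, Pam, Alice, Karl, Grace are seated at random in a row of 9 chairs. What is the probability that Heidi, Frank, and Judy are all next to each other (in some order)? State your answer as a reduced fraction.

There are 9! = 362880 arrangements.
Treat the three as one block: 7! placements × 3! orders within the block = 5040·6 = 30240.
Probability = 30240/362880 = 1/12.

1/12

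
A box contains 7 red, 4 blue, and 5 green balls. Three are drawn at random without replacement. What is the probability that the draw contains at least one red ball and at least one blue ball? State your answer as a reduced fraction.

There are C(16,3) = 560 possible draws.
By inclusion-exclusion on the complements, draws missing all red or all blue: C(9,3) + C(12,3) − C(5,3) = 84 + 220 − 10 = 294.
So draws with at least one of each: 560 − 294 = 266, probability 266/560 = 19/40.

19/40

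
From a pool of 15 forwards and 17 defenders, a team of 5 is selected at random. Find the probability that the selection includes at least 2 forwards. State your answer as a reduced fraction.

712/899

There are C(32,5) = 201376 ways to choose the 5.
Count the complement (fewer than 2 forwards): C(15,0)·C(17,5) + C(15,1)·C(17,4) = 6188 + 35700 = 41888.
Probability = 1 − 41888/201376 = 159488/201376 = 712/899.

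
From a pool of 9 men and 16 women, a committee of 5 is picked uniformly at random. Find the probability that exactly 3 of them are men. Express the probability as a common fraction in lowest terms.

48/253

The sample space is all 5-subsets of the 25: C(25,5) = 53130.
Selections with exactly 3 men: choose 3 of the 9 men and 2 of the 16 women, C(9,3)·C(16,2) = 84·120 = 10080.
Probability = 10080/53130 = 48/253.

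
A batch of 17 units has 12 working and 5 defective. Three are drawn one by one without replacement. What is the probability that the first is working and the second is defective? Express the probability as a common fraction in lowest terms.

Multiply the conditional probabilities at each draw: 12/17 · 5/16 = 60/272 = 15/68.

15/68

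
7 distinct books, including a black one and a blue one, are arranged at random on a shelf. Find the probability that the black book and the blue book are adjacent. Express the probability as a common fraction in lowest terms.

There are 7! = 5040 arrangements.
Treat the black book and the blue book as a block: 6! arrangements of the blocks × 2 orders within the block = 2·720 = 1440.
Probability = 1440/5040 = 2/7.

2/7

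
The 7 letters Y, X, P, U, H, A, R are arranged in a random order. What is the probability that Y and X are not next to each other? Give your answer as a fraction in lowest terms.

5/7

There are 7! = 5040 arrangements.
Arrangements with Y and X adjacent: 2·6! = 1440.
So not adjacent: 5040 − 1440 = 3600, probability 3600/5040 = 5/7.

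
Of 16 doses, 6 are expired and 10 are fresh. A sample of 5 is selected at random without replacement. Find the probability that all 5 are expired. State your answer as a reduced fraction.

1/728

There are C(16,5) = 4368 possible selections.
Selections with all expired: C(6,5) = 6.
Probability = 6/4368 = 1/728.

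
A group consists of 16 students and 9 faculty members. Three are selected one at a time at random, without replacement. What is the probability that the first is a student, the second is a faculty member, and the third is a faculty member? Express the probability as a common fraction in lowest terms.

Multiply the conditional probabilities at each draw: 16/25 · 9/24 · 8/23 = 1152/13800 = 48/575.

48/575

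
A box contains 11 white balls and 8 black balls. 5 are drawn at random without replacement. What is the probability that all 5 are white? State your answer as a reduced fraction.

77/1938

There are C(19,5) = 11628 possible selections.
Selections with all white: C(11,5) = 462.
Probability = 462/11628 = 77/1938.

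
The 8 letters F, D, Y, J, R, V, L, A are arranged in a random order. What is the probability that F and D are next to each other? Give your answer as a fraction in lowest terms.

There are 8! = 40320 arrangements.
Treat F and D as a block: 7! arrangements of the blocks × 2 orders within the block = 2·5040 = 10080.
Probability = 10080/40320 = 1/4.

1/4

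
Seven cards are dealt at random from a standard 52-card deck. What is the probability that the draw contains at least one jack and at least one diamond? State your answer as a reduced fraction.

53122231/133784560

There are C(52,7) = 133784560 possible draws.
By inclusion-exclusion on the complements, draws missing all jacks or all diamonds: C(48,7) + C(39,7) − C(36,7) = 73629072 + 15380937 − 8347680 = 80662329.
So draws with at least one of each: 133784560 − 80662329 = 53122231, probability 53122231/133784560.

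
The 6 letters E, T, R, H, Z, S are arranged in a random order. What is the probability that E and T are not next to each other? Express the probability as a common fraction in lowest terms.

There are 6! = 720 arrangements.
Arrangements with E and T adjacent: 2·5! = 240.
So not adjacent: 720 − 240 = 480, probability 480/720 = 2/3.

2/3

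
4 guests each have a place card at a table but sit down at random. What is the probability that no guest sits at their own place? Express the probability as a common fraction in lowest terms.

There are 4! = 24 seatings.
By inclusion-exclusion, seatings with no fixed points: C(4,0)·4! − C(4,1)·3! + C(4,2)·2! − C(4,3)·1! + C(4,4)·0! = 9.
Probability = 9/24 = 3/8.

3/8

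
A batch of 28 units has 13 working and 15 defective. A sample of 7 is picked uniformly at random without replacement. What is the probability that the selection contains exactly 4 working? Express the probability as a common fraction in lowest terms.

455/1656

There are C(28,7) = 1184040 ways to choose 7 from 28.
Selections with exactly 4 working: choose 4 of the 13 working and 3 of the 15 defective, C(13,4)·C(15,3) = 715·455 = 325325.
Probability = 325325/1184040 = 455/1656.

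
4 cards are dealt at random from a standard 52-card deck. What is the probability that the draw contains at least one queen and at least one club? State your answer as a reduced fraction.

52799/270725

There are C(52,4) = 270725 possible draws.
By inclusion-exclusion on the complements, draws missing all queens or all clubs: C(48,4) + C(39,4) − C(36,4) = 194580 + 82251 − 58905 = 217926.
So draws with at least one of each: 270725 − 217926 = 52799, probability 52799/270725.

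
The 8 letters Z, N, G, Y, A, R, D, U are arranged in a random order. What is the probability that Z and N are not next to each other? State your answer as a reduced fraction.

3/4

There are 8! = 40320 arrangements.
Arrangements with Z and N adjacent: 2·7! = 10080.
So not adjacent: 40320 − 10080 = 30240, probability 30240/40320 = 3/4.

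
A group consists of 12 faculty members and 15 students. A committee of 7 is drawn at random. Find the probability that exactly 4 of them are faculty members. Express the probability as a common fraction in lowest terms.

The sample space is all 7-subsets of the 27: C(27,7) = 888030.
Selections with exactly 4 faculty members: choose 4 of the 12 faculty members and 3 of the 15 students, C(12,4)·C(15,3) = 495·455 = 225225.
Probability = 225225/888030 = 35/138.

35/138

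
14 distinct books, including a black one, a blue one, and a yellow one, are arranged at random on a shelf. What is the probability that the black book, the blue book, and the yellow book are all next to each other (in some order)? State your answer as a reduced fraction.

There are 14! = 87178291200 arrangements.
Treat the three as one block: 12! placements × 3! orders within the block = 479001600·6 = 2874009600.
Probability = 2874009600/87178291200 = 3/91.

3/91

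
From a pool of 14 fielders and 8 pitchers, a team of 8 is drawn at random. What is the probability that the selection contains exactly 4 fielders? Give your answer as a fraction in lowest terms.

637/2907

There are C(22,8) = 319770 ways to choose 8 from 22.
Selections with exactly 4 fielders: choose 4 of the 14 fielders and 4 of the 8 pitchers, C(14,4)·C(8,4) = 1001·70 = 70070.
Probability = 70070/319770 = 637/2907.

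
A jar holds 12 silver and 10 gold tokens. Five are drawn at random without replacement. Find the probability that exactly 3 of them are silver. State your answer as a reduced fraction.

50/133

The sample space is all 5-subsets of the 22: C(22,5) = 26334.
Selections with exactly 3 silver: choose 3 of the 12 silver and 2 of the 10 gold, C(12,3)·C(10,2) = 220·45 = 9900.
Probability = 9900/26334 = 50/133.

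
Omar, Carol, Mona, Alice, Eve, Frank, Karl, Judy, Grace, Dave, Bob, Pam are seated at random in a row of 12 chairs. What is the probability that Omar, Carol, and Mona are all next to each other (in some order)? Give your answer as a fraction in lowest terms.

There are 12! = 479001600 arrangements.
Treat the three as one block: 10! placements × 3! orders within the block = 3628800·6 = 21772800.
Probability = 21772800/479001600 = 1/22.

1/22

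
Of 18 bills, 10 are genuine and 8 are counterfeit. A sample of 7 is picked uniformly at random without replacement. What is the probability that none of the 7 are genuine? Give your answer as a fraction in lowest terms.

1/3978

There are C(18,7) = 31824 possible selections.
Selections with no genuine (all counterfeit): C(8,7) = 8.
Probability = 8/31824 = 1/3978.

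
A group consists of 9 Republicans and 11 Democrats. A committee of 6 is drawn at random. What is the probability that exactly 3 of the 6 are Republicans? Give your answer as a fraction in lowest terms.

231/646

Total number of selections: C(20,6) = 38760.
Selections with exactly 3 Republicans: choose 3 of the 9 Republicans and 3 of the 11 Democrats, C(9,3)·C(11,3) = 84·165 = 13860.
Probability = 13860/38760 = 231/646.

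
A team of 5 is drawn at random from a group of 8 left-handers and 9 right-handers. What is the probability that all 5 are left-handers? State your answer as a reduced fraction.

2/221

There are C(17,5) = 6188 possible selections.
Selections with all left-handers: C(8,5) = 56.
Probability = 56/6188 = 2/221.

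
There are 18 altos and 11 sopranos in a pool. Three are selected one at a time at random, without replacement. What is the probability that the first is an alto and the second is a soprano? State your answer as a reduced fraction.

99/406

Multiply the conditional probabilities at each draw: 18/29 · 11/28 = 198/812 = 99/406.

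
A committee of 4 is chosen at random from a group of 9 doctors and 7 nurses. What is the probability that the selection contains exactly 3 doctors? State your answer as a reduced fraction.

The sample space is all 4-subsets of the 16: C(16,4) = 1820.
Selections with exactly 3 doctors: choose 3 of the 9 doctors and 1 of the 7 nurses, C(9,3)·C(7,1) = 84·7 = 588.
Probability = 588/1820 = 21/65.

21/65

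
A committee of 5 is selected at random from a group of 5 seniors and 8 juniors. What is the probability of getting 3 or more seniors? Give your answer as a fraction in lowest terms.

Total selections: C(13,5) = 1287.
Favorable selections (3 or more seniors): C(5,3)·C(8,2) + C(5,4)·C(8,1) + C(5,5)·C(8,0) = 280 + 40 + 1 = 321.
Probability = 321/1287 = 107/429.

107/429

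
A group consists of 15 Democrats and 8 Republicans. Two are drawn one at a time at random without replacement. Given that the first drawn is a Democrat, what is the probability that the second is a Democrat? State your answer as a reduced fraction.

After removing one Democrat, 22 remain: 14 Democrats and 8 Republicans.
So the probability the next is a Democrat is 14/22 = 7/11.

7/11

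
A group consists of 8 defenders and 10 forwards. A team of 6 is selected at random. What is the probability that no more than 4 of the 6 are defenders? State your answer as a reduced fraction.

There are C(18,6) = 18564 ways to choose the 6.
Count the complement (more than 4 defenders): C(8,5)·C(10,1) + C(8,6)·C(10,0) = 560 + 28 = 588.
Probability = 1 − 588/18564 = 17976/18564 = 214/221.

214/221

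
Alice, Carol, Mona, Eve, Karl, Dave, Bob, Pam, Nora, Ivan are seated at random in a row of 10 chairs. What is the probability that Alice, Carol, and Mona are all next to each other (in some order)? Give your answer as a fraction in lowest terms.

1/15

There are 10! = 3628800 arrangements.
Treat the three as one block: 8! placements × 3! orders within the block = 40320·6 = 241920.
Probability = 241920/3628800 = 1/15.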